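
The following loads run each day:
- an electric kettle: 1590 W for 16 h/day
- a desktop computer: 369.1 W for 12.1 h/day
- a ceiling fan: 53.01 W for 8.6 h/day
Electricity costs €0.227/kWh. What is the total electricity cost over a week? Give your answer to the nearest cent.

€48.25

electric kettle: 1590 W × 16 h × 7 d = 178,080 Wh = 178.1 kWh
desktop computer: 369.1 W × 12.1 h × 7 d = 31,263 Wh = 31.26 kWh
ceiling fan: 53.01 W × 8.6 h × 7 d = 3,191 Wh = 3.191 kWh
Total energy = 178.1 + 31.26 + 3.191 = 212.5 kWh
Cost = 212.5 kWh × €0.227 = €48.25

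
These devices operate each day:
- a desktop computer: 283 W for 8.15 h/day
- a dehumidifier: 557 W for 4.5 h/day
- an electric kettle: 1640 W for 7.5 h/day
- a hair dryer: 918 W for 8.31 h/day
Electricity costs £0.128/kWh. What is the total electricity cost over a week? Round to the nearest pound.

£22

desktop computer: 283 W × 8.15 h × 7 d = 16,145 Wh = 16.15 kWh
dehumidifier: 557 W × 4.5 h × 7 d = 17,546 Wh = 17.55 kWh
electric kettle: 1640 W × 7.5 h × 7 d = 86,100 Wh = 86.1 kWh
hair dryer: 918 W × 8.31 h × 7 d = 53,400 Wh = 53.4 kWh
Total energy = 16.15 + 17.55 + 86.1 + 53.4 = 173.2 kWh
Cost = 173.2 kWh × £0.128 = £22.17 ≈ £22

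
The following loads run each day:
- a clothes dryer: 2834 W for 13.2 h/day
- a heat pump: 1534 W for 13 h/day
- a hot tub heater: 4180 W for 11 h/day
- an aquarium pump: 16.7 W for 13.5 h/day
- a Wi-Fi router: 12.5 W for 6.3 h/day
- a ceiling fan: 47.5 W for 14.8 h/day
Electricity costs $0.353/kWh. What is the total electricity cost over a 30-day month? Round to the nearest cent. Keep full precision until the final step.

clothes dryer: 2834 W × 13.2 h × 30 d = 1,122,264 Wh = 1,122 kWh
heat pump: 1534 W × 13 h × 30 d = 598,260 Wh = 598.3 kWh
hot tub heater: 4180 W × 11 h × 30 d = 1,379,400 Wh = 1,379 kWh
aquarium pump: 16.7 W × 13.5 h × 30 d = 6,764 Wh = 6.763 kWh
Wi-Fi router: 12.5 W × 6.3 h × 30 d = 2,362 Wh = 2.362 kWh
ceiling fan: 47.5 W × 14.8 h × 30 d = 21,090 Wh = 21.09 kWh
Total energy = 1,122 + 598.3 + 1,379 + 6.763 + 2.362 + 21.09 = 3,130 kWh
Cost = 3,130 kWh × $0.353 = $1,104.94

$1104.94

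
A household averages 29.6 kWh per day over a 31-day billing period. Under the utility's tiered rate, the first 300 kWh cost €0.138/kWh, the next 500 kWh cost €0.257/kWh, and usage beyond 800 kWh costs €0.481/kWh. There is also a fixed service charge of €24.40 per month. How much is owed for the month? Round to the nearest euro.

€251

Usage = 29.6 kWh/day × 31 days = 917.6 kWh
First 300 kWh × €0.138 = €41.40
Next 500 kWh × €0.257 = €128.50
Remaining 117.6 kWh × €0.481 = €56.57
Energy charge = €226.47; + service €24.40 = €250.87 ≈ €251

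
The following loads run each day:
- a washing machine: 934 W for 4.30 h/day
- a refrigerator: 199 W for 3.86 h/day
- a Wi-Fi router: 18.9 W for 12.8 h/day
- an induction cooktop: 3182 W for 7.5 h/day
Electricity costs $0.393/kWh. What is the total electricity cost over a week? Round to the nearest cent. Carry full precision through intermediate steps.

washing machine: 934 W × 4.30 h × 7 d = 28,113 Wh = 28.11 kWh
refrigerator: 199 W × 3.86 h × 7 d = 5,377 Wh = 5.377 kWh
Wi-Fi router: 18.9 W × 12.8 h × 7 d = 1,693 Wh = 1.693 kWh
induction cooktop: 3182 W × 7.5 h × 7 d = 167,055 Wh = 167.1 kWh
Total energy = 28.11 + 5.377 + 1.693 + 167.1 = 202.2 kWh
Cost = 202.2 kWh × $0.393 = $79.48

$79.48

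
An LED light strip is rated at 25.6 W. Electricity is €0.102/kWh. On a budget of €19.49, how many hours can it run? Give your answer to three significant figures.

Energy budget = €19.49 / €0.102 per kWh = 191.1 kWh = 191,078 Wh
Runtime = 191,078 Wh / 25.6 W = 7,464 h

7460 h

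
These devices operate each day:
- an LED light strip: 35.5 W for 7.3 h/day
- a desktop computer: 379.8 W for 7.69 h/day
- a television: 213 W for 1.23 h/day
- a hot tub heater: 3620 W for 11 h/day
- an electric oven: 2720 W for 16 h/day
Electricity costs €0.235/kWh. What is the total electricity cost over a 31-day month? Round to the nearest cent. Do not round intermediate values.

€632.21

LED light strip: 35.5 W × 7.3 h × 31 d = 8,034 Wh = 8.034 kWh
desktop computer: 379.8 W × 7.69 h × 31 d = 90,541 Wh = 90.54 kWh
television: 213 W × 1.23 h × 31 d = 8,122 Wh = 8.122 kWh
hot tub heater: 3620 W × 11 h × 31 d = 1,234,420 Wh = 1,234 kWh
electric oven: 2720 W × 16 h × 31 d = 1,349,120 Wh = 1,349 kWh
Total energy = 8.034 + 90.54 + 8.122 + 1,234 + 1,349 = 2,690 kWh
Cost = 2,690 kWh × €0.235 = €632.21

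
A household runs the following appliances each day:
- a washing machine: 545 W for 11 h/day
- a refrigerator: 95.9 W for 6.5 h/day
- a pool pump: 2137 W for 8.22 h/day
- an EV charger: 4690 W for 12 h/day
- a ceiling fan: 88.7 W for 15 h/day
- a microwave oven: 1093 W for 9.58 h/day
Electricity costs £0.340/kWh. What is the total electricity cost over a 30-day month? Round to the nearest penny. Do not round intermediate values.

£941.11

washing machine: 545 W × 11 h × 30 d = 179,850 Wh = 179.8 kWh
refrigerator: 95.9 W × 6.5 h × 30 d = 18,700 Wh = 18.7 kWh
pool pump: 2137 W × 8.22 h × 30 d = 526,984 Wh = 527 kWh
EV charger: 4690 W × 12 h × 30 d = 1,688,400 Wh = 1,688 kWh
ceiling fan: 88.7 W × 15 h × 30 d = 39,915 Wh = 39.91 kWh
microwave oven: 1093 W × 9.58 h × 30 d = 314,128 Wh = 314.1 kWh
Total energy = 179.8 + 18.7 + 527 + 1,688 + 39.91 + 314.1 = 2,768 kWh
Cost = 2,768 kWh × £0.340 = £941.11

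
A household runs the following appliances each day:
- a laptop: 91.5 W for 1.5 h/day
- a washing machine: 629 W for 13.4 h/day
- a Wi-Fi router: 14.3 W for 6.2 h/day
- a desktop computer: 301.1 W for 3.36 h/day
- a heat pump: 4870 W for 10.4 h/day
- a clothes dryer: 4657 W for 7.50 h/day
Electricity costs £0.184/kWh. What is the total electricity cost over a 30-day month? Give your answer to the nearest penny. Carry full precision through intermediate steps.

£525.73

laptop: 91.5 W × 1.5 h × 30 d = 4,118 Wh = 4.117 kWh
washing machine: 629 W × 13.4 h × 30 d = 252,858 Wh = 252.9 kWh
Wi-Fi router: 14.3 W × 6.2 h × 30 d = 2,660 Wh = 2.66 kWh
desktop computer: 301.1 W × 3.36 h × 30 d = 30,351 Wh = 30.35 kWh
heat pump: 4870 W × 10.4 h × 30 d = 1,519,440 Wh = 1,519 kWh
clothes dryer: 4657 W × 7.50 h × 30 d = 1,047,825 Wh = 1,048 kWh
Total energy = 4.117 + 252.9 + 2.66 + 30.35 + 1,519 + 1,048 = 2,857 kWh
Cost = 2,857 kWh × £0.184 = £525.73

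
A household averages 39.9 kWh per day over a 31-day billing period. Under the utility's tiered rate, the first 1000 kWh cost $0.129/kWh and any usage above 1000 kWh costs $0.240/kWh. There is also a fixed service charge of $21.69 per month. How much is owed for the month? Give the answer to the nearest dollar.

$208

Usage = 39.9 kWh/day × 31 days = 1236.9 kWh
First 1000 kWh × $0.129 = $129.00
Remaining 236.9 kWh × $0.240 = $56.86
Energy charge = $185.86; + service $21.69 = $207.55 ≈ $208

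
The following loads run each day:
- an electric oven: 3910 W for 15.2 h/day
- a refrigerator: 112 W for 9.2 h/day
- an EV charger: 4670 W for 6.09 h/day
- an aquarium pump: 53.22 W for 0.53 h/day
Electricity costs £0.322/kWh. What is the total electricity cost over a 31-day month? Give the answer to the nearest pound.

£888

electric oven: 3910 W × 15.2 h × 31 d = 1,842,392 Wh = 1,842 kWh
refrigerator: 112 W × 9.2 h × 31 d = 31,942 Wh = 31.94 kWh
EV charger: 4670 W × 6.09 h × 31 d = 881,649 Wh = 881.6 kWh
aquarium pump: 53.22 W × 0.53 h × 31 d = 874 Wh = 0.8744 kWh
Total energy = 1,842 + 31.94 + 881.6 + 0.8744 = 2,757 kWh
Cost = 2,757 kWh × £0.322 = £887.71 ≈ £888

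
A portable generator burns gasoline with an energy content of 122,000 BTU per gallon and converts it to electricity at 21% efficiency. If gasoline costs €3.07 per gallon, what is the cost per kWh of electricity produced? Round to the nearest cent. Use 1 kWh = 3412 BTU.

Electrical output per gallon = 122,000 BTU × 0.21 / 3412 BTU/kWh = 7.509 kWh
Cost per kWh = €3.07 / 7.509 kWh = €0.409

€0.41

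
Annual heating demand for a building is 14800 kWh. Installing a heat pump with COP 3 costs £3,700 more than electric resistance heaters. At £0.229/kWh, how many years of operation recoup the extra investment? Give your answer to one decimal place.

1.6 years

Resistance: 14800 kWh × £0.229 = £3,389.20/yr
Heat pump: 14800 / 3 = 4933 kWh in → × £0.229 = £1,129.73/yr
Annual savings = £2,259.47
Payback = £3,700 / £2,259.47 = 1.64 years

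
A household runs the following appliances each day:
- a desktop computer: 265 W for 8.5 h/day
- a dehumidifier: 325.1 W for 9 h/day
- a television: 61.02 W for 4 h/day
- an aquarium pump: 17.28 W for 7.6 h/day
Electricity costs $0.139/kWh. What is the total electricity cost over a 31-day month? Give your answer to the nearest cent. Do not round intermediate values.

$23.93

desktop computer: 265 W × 8.5 h × 31 d = 69,828 Wh = 69.83 kWh
dehumidifier: 325.1 W × 9 h × 31 d = 90,703 Wh = 90.7 kWh
television: 61.02 W × 4 h × 31 d = 7,566 Wh = 7.566 kWh
aquarium pump: 17.28 W × 7.6 h × 31 d = 4,071 Wh = 4.071 kWh
Total energy = 69.83 + 90.7 + 7.566 + 4.071 = 172.2 kWh
Cost = 172.2 kWh × $0.139 = $23.93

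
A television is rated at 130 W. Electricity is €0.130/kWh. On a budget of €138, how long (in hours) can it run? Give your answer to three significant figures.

Energy budget = €138 / €0.130 per kWh = 1,062 kWh = 1,061,538 Wh
Runtime = 1,061,538 Wh / 130 W = 8,166 h

8170 h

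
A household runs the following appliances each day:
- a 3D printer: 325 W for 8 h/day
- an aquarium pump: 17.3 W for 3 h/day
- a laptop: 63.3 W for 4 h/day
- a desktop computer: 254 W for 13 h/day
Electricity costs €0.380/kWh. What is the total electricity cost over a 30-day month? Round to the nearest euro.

3D printer: 325 W × 8 h × 30 d = 78,000 Wh = 78 kWh
aquarium pump: 17.3 W × 3 h × 30 d = 1,557 Wh = 1.557 kWh
laptop: 63.3 W × 4 h × 30 d = 7,596 Wh = 7.596 kWh
desktop computer: 254 W × 13 h × 30 d = 99,060 Wh = 99.06 kWh
Total energy = 78 + 1.557 + 7.596 + 99.06 = 186.2 kWh
Cost = 186.2 kWh × €0.380 = €70.76 ≈ €71

€71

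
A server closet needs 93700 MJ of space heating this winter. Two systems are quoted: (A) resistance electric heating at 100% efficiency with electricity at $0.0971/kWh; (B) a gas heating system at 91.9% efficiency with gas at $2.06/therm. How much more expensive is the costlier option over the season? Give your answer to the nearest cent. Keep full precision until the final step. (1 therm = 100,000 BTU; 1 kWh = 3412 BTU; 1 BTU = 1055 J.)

$536.68

Heat load = 93700 MJ = 93,700,000,000 J / 1055 = 88,815,166 BTU
Gas: input = 88,815,166 / 0.919 = 96,643,271 BTU = 966.4 therm → 966.4 × $2.06 = $1,990.85
Electric: 88,815,166 BTU / 3412 = 26,030 kWh → × $0.0971 = $2,527.54
Difference = |$1,990.85 − $2,527.54| = $536.68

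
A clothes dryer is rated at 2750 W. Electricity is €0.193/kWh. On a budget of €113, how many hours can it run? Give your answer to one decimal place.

212.9 h

Energy budget = €113 / €0.193 per kWh = 585.5 kWh = 585,492 Wh
Runtime = 585,492 Wh / 2750 W = 212.9 h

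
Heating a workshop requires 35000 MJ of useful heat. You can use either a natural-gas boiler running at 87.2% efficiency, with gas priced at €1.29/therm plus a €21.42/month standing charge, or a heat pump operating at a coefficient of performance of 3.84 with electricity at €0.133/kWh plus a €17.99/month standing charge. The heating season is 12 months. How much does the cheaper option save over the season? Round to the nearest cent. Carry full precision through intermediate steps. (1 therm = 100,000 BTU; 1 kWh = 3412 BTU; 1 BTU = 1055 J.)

Heat load = 35000 MJ = 35,000,000,000 J / 1055 = 33,175,355 BTU
Gas: input = 33,175,355 / 0.872 = 38,045,132 BTU = 380.5 therm → 380.5 × €1.29 = €490.78; + 12 × €21.42 standing = €747.82
Heat pump: 33,175,355 BTU / 3412 = 9,723 kWh heat; / 3.84 = 2,532 kWh in → × €0.133 = €336.77; + 12 × €17.99 standing = €552.65
Difference = |€747.82 − €552.65| = €195.18

€195.18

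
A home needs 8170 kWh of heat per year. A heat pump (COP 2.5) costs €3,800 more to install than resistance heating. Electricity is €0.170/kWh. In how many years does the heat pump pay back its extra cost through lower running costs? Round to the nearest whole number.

Resistance: 8170 kWh × €0.170 = €1,388.90/yr
Heat pump: 8170 / 2.5 = 3268 kWh in → × €0.170 = €555.56/yr
Annual savings = €833.34
Payback = €3,800 / €833.34 = 4.56 years

5 years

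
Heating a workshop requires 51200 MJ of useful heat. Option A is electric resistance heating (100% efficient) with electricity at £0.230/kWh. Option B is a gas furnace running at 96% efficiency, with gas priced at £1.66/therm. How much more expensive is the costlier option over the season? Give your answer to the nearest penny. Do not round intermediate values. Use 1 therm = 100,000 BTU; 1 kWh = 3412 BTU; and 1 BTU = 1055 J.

Heat load = 51200 MJ = 51,200,000,000 J / 1055 = 48,530,806 BTU
Gas: input = 48,530,806 / 0.96 = 50,552,923 BTU = 505.5 therm → 505.5 × £1.66 = £839.18
Electric: 48,530,806 BTU / 3412 = 14,220 kWh → × £0.230 = £3,271.42
Difference = |£839.18 − £3,271.42| = £2,432.24

£2432.24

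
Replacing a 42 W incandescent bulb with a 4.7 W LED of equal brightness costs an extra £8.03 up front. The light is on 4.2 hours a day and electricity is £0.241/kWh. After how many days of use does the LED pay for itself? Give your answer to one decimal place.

212.7 days

Power saved = 42 − 4.7 = 37.3 W
Daily energy saved = 37.3 W × 4.2 h = 156.7 Wh = 0.15666 kWh
Daily savings = 0.15666 × £0.241 = £0.0378
Payback = £8.03 / £0.0378 per day = 212.7 days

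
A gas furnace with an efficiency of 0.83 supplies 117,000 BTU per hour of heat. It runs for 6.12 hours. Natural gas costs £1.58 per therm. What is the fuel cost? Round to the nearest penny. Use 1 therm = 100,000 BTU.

Heat delivered = 117,000 BTU/h × 6.12 h = 716,040 BTU
Gas input = 716,040 / 0.83 = 862,699 BTU
= 862,699 / 100,000 = 8.627 therm
Cost = 8.627 × £1.58/therm = £13.63

£13.63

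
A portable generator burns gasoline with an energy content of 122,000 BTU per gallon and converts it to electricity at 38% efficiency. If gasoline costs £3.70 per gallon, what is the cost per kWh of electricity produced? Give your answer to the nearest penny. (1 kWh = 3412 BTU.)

£0.27

Electrical output per gallon = 122,000 BTU × 0.38 / 3412 BTU/kWh = 13.59 kWh
Cost per kWh = £3.70 / 13.59 kWh = £0.272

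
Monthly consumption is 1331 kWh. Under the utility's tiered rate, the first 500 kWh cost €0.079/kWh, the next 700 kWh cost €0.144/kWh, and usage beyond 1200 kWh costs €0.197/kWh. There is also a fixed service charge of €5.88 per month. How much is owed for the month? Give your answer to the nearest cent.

€171.99

First 500 kWh × €0.079 = €39.50
Next 700 kWh × €0.144 = €100.80
Remaining 131 kWh × €0.197 = €25.81
Energy charge = €166.11; + service €5.88 = €171.99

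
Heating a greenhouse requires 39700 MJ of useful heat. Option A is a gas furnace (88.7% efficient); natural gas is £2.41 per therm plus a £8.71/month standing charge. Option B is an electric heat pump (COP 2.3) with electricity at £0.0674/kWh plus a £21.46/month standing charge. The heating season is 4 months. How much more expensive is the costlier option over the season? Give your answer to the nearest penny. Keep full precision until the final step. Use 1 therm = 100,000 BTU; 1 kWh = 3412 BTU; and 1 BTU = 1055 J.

£648.23

Heat load = 39700 MJ = 39,700,000,000 J / 1055 = 37,630,332 BTU
Gas: input = 37,630,332 / 0.887 = 42,424,275 BTU = 424.2 therm → 424.2 × £2.41 = £1,022.43; + 4 × £8.71 standing = £1,057.27
Heat pump: 37,630,332 BTU / 3412 = 11,030 kWh heat; / 2.3 = 4,795 kWh in → × £0.0674 = £323.19; + 4 × £21.46 standing = £409.03
Difference = |£1,057.27 − £409.03| = £648.23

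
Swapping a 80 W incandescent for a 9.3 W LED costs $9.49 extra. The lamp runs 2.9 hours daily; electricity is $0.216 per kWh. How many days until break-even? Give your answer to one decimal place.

214.3 days

Power saved = 80 − 9.3 = 70.7 W
Daily energy saved = 70.7 W × 2.9 h = 205 Wh = 0.20503 kWh
Daily savings = 0.20503 × $0.216 = $0.0443
Payback = $9.49 / $0.0443 per day = 214.3 days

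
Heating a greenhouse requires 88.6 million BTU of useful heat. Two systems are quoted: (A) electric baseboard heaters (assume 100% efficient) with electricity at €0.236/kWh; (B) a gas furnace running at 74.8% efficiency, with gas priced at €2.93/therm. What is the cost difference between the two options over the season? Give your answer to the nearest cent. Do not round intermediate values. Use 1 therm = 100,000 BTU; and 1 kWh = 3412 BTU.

Heat load = 88.6 × 10⁶ BTU = 88,600,000 BTU
Gas: input = 88,600,000 / 0.748 = 118,449,198 BTU = 1,184 therm → 1,184 × €2.93 = €3,470.56
Electric: 88,600,000 BTU / 3412 = 25,970 kWh → × €0.236 = €6,128.25
Difference = |€3,470.56 − €6,128.25| = €2,657.69

€2657.69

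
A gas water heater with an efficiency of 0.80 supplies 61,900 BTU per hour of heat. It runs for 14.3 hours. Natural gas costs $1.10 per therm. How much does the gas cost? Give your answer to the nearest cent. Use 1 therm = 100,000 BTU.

$12.17

Heat delivered = 61,900 BTU/h × 14.3 h = 885,170 BTU
Gas input = 885,170 / 0.80 = 1,106,462 BTU
= 1,106,462 / 100,000 = 11.06 therm
Cost = 11.06 × $1.10/therm = $12.17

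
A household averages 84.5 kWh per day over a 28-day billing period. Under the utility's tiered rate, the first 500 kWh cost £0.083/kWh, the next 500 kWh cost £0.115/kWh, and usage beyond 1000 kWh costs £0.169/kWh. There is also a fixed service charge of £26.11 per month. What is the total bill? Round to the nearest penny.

£355.96

Usage = 84.5 kWh/day × 28 days = 2366 kWh
First 500 kWh × £0.083 = £41.50
Next 500 kWh × £0.115 = £57.50
Remaining 1366 kWh × £0.169 = £230.85
Energy charge = £329.85; + service £26.11 = £355.96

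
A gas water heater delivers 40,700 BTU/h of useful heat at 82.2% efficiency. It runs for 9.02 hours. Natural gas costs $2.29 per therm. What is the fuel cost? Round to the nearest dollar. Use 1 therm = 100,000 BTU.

$10

Heat delivered = 40,700 BTU/h × 9.02 h = 367,114 BTU
Gas input = 367,114 / 0.822 = 446,611 BTU
= 446,611 / 100,000 = 4.466 therm
Cost = 4.466 × $2.29/therm = $10.23 ≈ $10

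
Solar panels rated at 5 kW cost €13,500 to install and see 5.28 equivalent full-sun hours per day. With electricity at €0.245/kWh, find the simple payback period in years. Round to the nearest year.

6 years

Daily generation = 5 kW × 5.28 h = 26.4 kWh
Annual generation = 26.4 × 365 = 9636 kWh
Annual savings = 9636 × €0.245 = €2,360.82
Payback = €13,500 / €2,360.82 = 5.72 years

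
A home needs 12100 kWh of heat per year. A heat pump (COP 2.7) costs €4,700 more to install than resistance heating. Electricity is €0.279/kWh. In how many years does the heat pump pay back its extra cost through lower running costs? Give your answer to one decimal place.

2.2 years

Resistance: 12100 kWh × €0.279 = €3,375.90/yr
Heat pump: 12100 / 2.7 = 4481 kWh in → × €0.279 = €1,250.33/yr
Annual savings = €2,125.57
Payback = €4,700 / €2,125.57 = 2.21 years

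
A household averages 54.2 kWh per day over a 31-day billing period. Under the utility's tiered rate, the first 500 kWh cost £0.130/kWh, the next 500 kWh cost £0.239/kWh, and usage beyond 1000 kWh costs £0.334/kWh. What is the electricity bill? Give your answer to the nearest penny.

Usage = 54.2 kWh/day × 31 days = 1680.2 kWh
First 500 kWh × £0.130 = £65.00
Next 500 kWh × £0.239 = £119.50
Remaining 680.2 kWh × £0.334 = £227.19
Total = £411.69

£411.69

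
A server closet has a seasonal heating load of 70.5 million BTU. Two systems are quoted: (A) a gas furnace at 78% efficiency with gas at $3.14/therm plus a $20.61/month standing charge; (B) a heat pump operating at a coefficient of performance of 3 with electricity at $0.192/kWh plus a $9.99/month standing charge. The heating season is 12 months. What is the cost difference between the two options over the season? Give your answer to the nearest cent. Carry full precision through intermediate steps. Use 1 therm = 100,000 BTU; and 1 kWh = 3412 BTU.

Heat load = 70.5 × 10⁶ BTU = 70,500,000 BTU
Gas: input = 70,500,000 / 0.78 = 90,384,615 BTU = 903.8 therm → 903.8 × $3.14 = $2,838.08; + 12 × $20.61 standing = $3,085.40
Heat pump: 70,500,000 BTU / 3412 = 20,660 kWh heat; / 3 = 6,887 kWh in → × $0.192 = $1,322.39; + 12 × $9.99 standing = $1,442.27
Difference = |$3,085.40 − $1,442.27| = $1,643.13

$1643.13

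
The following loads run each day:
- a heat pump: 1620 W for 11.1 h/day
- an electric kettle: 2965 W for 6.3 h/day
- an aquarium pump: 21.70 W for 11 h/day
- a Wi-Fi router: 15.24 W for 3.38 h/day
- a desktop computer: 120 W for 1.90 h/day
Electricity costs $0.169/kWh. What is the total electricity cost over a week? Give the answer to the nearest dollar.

heat pump: 1620 W × 11.1 h × 7 d = 125,874 Wh = 125.9 kWh
electric kettle: 2965 W × 6.3 h × 7 d = 130,756 Wh = 130.8 kWh
aquarium pump: 21.70 W × 11 h × 7 d = 1,671 Wh = 1.671 kWh
Wi-Fi router: 15.24 W × 3.38 h × 7 d = 361 Wh = 0.3606 kWh
desktop computer: 120 W × 1.90 h × 7 d = 1,596 Wh = 1.596 kWh
Total energy = 125.9 + 130.8 + 1.671 + 0.3606 + 1.596 = 260.3 kWh
Cost = 260.3 kWh × $0.169 = $43.98 ≈ $44

$44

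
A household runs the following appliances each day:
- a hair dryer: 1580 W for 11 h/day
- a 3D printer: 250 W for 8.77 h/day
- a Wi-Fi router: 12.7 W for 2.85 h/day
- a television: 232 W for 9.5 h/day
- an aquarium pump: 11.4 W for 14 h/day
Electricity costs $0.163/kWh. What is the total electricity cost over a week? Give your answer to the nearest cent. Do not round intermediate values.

hair dryer: 1580 W × 11 h × 7 d = 121,660 Wh = 121.7 kWh
3D printer: 250 W × 8.77 h × 7 d = 15,348 Wh = 15.35 kWh
Wi-Fi router: 12.7 W × 2.85 h × 7 d = 253 Wh = 0.2534 kWh
television: 232 W × 9.5 h × 7 d = 15,428 Wh = 15.43 kWh
aquarium pump: 11.4 W × 14 h × 7 d = 1,117 Wh = 1.117 kWh
Total energy = 121.7 + 15.35 + 0.2534 + 15.43 + 1.117 = 153.8 kWh
Cost = 153.8 kWh × $0.163 = $25.07

$25.07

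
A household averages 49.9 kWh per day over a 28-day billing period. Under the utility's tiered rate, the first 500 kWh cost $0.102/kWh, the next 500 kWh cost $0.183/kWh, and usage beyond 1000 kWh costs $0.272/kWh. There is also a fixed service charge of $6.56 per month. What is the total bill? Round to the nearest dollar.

$257

Usage = 49.9 kWh/day × 28 days = 1397.2 kWh
First 500 kWh × $0.102 = $51.00
Next 500 kWh × $0.183 = $91.50
Remaining 397.2 kWh × $0.272 = $108.04
Energy charge = $250.54; + service $6.56 = $257.10 ≈ $257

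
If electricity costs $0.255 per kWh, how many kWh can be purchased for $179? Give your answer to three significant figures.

702 kWh

$179 / $0.255 per kWh = 702 kWh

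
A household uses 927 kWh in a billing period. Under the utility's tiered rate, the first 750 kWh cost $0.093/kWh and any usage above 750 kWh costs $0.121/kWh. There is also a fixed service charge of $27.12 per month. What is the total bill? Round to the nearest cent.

First 750 kWh × $0.093 = $69.75
Remaining 177 kWh × $0.121 = $21.42
Energy charge = $91.17; + service $27.12 = $118.29

$118.29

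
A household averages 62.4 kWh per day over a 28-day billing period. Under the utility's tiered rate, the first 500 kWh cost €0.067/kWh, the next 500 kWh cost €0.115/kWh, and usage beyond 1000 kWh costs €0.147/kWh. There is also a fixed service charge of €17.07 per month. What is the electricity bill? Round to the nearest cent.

€217.91

Usage = 62.4 kWh/day × 28 days = 1747.2 kWh
First 500 kWh × €0.067 = €33.50
Next 500 kWh × €0.115 = €57.50
Remaining 747.2 kWh × €0.147 = €109.84
Energy charge = €200.84; + service €17.07 = €217.91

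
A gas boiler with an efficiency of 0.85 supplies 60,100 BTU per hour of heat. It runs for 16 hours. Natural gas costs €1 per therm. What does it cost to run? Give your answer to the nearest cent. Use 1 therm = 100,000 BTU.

Heat delivered = 60,100 BTU/h × 16 h = 961,600 BTU
Gas input = 961,600 / 0.85 = 1,131,294 BTU
= 1,131,294 / 100,000 = 11.31 therm
Cost = 11.31 × €1/therm = €11.31

€11.31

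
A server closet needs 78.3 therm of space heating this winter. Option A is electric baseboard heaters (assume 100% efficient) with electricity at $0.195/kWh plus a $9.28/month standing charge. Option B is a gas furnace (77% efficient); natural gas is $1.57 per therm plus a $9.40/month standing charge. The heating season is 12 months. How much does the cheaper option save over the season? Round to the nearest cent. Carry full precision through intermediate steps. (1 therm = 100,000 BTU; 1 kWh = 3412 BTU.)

$286.40

Heat load = 78.3 therm × 100,000 = 7,830,000 BTU
Gas: input = 7,830,000 / 0.77 = 10,168,831 BTU = 101.7 therm → 101.7 × $1.57 = $159.65; + 12 × $9.40 standing = $272.45
Electric: 7,830,000 BTU / 3412 = 2,295 kWh → × $0.195 = $447.49; + 12 × $9.28 standing = $558.85
Difference = |$272.45 − $558.85| = $286.40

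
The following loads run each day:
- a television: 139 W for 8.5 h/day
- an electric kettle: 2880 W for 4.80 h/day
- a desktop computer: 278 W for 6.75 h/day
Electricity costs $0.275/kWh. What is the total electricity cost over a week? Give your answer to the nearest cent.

television: 139 W × 8.5 h × 7 d = 8,270 Wh = 8.271 kWh
electric kettle: 2880 W × 4.80 h × 7 d = 96,768 Wh = 96.77 kWh
desktop computer: 278 W × 6.75 h × 7 d = 13,136 Wh = 13.14 kWh
Total energy = 8.271 + 96.77 + 13.14 = 118.2 kWh
Cost = 118.2 kWh × $0.275 = $32.50

$32.50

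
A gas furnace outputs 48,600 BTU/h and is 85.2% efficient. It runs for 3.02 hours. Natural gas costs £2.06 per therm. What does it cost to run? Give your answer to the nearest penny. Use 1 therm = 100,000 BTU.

£3.55

Heat delivered = 48,600 BTU/h × 3.02 h = 146,772 BTU
Gas input = 146,772 / 0.852 = 172,268 BTU
= 172,268 / 100,000 = 1.723 therm
Cost = 1.723 × £2.06/therm = £3.55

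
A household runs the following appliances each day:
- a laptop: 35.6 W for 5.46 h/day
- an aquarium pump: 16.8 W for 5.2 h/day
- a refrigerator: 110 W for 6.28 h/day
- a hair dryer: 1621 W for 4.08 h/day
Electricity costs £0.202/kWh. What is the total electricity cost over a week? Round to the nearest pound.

£11

laptop: 35.6 W × 5.46 h × 7 d = 1,361 Wh = 1.361 kWh
aquarium pump: 16.8 W × 5.2 h × 7 d = 612 Wh = 0.6115 kWh
refrigerator: 110 W × 6.28 h × 7 d = 4,836 Wh = 4.836 kWh
hair dryer: 1621 W × 4.08 h × 7 d = 46,296 Wh = 46.3 kWh
Total energy = 1.361 + 0.6115 + 4.836 + 46.3 = 53.1 kWh
Cost = 53.1 kWh × £0.202 = £10.73 ≈ £11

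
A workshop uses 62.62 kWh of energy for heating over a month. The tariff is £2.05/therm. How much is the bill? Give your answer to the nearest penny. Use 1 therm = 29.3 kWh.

£4.38

62.62 kWh × (0.03413 therm/kWh) = 2.137 therm
Cost = 2.137 therm × £2.05/therm = £4.38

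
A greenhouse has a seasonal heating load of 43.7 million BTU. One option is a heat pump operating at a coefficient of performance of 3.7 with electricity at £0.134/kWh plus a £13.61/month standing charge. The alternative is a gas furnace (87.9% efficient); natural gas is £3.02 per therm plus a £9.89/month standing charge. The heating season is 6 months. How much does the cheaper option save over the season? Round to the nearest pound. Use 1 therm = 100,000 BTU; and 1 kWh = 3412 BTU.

£1015

Heat load = 43.7 × 10⁶ BTU = 43,700,000 BTU
Gas: input = 43,700,000 / 0.879 = 49,715,586 BTU = 497.2 therm → 497.2 × £3.02 = £1,501.41; + 6 × £9.89 standing = £1,560.75
Heat pump: 43,700,000 BTU / 3412 = 12,810 kWh heat; / 3.7 = 3,462 kWh in → × £0.134 = £463.85; + 6 × £13.61 standing = £545.51
Difference = |£1,560.75 − £545.51| = £1,015.24 ≈ £1015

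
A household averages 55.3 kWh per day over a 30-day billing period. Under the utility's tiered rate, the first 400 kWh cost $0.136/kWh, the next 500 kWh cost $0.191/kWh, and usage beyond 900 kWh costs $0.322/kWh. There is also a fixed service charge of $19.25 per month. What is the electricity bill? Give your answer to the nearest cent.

Usage = 55.3 kWh/day × 30 days = 1659 kWh
First 400 kWh × $0.136 = $54.40
Next 500 kWh × $0.191 = $95.50
Remaining 759 kWh × $0.322 = $244.40
Energy charge = $394.30; + service $19.25 = $413.55

$413.55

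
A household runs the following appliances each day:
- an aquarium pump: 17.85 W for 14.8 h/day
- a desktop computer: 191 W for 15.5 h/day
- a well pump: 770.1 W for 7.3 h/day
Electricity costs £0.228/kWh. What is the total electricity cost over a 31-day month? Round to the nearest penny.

aquarium pump: 17.85 W × 14.8 h × 31 d = 8,190 Wh = 8.19 kWh
desktop computer: 191 W × 15.5 h × 31 d = 91,776 Wh = 91.78 kWh
well pump: 770.1 W × 7.3 h × 31 d = 174,274 Wh = 174.3 kWh
Total energy = 8.19 + 91.78 + 174.3 = 274.2 kWh
Cost = 274.2 kWh × £0.228 = £62.53

£62.53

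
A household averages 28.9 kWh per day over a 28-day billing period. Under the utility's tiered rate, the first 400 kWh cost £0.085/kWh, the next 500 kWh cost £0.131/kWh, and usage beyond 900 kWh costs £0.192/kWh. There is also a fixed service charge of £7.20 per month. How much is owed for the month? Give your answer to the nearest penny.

£94.81

Usage = 28.9 kWh/day × 28 days = 809.2 kWh
First 400 kWh × £0.085 = £34.00
Next 409.2 kWh × £0.131 = £53.61
Remaining tier: 0 kWh (not reached)
Energy charge = £87.61; + service £7.20 = £94.81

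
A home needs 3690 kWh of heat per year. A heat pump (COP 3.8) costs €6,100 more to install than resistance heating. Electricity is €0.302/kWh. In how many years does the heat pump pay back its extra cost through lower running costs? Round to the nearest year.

7 years

Resistance: 3690 kWh × €0.302 = €1,114.38/yr
Heat pump: 3690 / 3.8 = 971.1 kWh in → × €0.302 = €293.26/yr
Annual savings = €821.12
Payback = €6,100 / €821.12 = 7.43 years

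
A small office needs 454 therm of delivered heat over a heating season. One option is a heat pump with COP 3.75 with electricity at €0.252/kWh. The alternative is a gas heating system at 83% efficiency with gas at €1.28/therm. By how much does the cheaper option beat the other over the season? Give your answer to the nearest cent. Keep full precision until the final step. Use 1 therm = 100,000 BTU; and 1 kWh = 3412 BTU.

Heat load = 454 therm × 100,000 = 45,400,000 BTU
Gas: input = 45,400,000 / 0.83 = 54,698,795 BTU = 547 therm → 547 × €1.28 = €700.14
Heat pump: 45,400,000 BTU / 3412 = 13,310 kWh heat; / 3.75 = 3,548 kWh in → × €0.252 = €894.16
Difference = |€700.14 − €894.16| = €194.02

€194.02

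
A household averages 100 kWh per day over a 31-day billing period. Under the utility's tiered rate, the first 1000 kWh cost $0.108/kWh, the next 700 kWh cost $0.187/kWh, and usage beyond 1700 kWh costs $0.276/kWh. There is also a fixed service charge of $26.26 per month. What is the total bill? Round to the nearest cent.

$651.56

Usage = 100 kWh/day × 31 days = 3100 kWh
First 1000 kWh × $0.108 = $108.00
Next 700 kWh × $0.187 = $130.90
Remaining 1400 kWh × $0.276 = $386.40
Energy charge = $625.30; + service $26.26 = $651.56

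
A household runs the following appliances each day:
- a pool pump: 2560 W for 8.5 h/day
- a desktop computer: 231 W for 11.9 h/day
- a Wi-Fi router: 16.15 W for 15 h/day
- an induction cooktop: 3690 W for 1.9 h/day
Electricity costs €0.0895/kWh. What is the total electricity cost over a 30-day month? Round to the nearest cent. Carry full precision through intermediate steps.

€85.28

pool pump: 2560 W × 8.5 h × 30 d = 652,800 Wh = 652.8 kWh
desktop computer: 231 W × 11.9 h × 30 d = 82,467 Wh = 82.47 kWh
Wi-Fi router: 16.15 W × 15 h × 30 d = 7,267 Wh = 7.267 kWh
induction cooktop: 3690 W × 1.9 h × 30 d = 210,330 Wh = 210.3 kWh
Total energy = 652.8 + 82.47 + 7.267 + 210.3 = 952.9 kWh
Cost = 952.9 kWh × €0.0895 = €85.28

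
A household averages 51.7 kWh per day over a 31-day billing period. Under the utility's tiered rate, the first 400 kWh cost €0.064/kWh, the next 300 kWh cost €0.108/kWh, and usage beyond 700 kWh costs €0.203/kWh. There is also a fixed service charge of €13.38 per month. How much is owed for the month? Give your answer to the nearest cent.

€254.63

Usage = 51.7 kWh/day × 31 days = 1602.7 kWh
First 400 kWh × €0.064 = €25.60
Next 300 kWh × €0.108 = €32.40
Remaining 902.7 kWh × €0.203 = €183.25
Energy charge = €241.25; + service €13.38 = €254.63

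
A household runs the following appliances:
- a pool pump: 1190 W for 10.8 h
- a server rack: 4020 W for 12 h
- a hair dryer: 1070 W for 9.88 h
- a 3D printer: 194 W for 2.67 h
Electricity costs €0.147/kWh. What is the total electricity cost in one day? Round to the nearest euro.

€11

pool pump: 1190 W × 10.8 h = 12,852 Wh = 12.85 kWh
server rack: 4020 W × 12 h = 48,240 Wh = 48.24 kWh
hair dryer: 1070 W × 9.88 h = 10,572 Wh = 10.57 kWh
3D printer: 194 W × 2.67 h = 518 Wh = 0.518 kWh
Total energy = 12.85 + 48.24 + 10.57 + 0.518 = 72.18 kWh
Cost = 72.18 kWh × €0.147 = €10.61 ≈ €11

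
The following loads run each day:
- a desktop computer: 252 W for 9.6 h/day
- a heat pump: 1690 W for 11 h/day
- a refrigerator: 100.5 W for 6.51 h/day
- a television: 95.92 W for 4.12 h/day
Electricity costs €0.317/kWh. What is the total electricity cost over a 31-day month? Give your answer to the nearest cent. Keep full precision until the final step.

desktop computer: 252 W × 9.6 h × 31 d = 74,995 Wh = 75 kWh
heat pump: 1690 W × 11 h × 31 d = 576,290 Wh = 576.3 kWh
refrigerator: 100.5 W × 6.51 h × 31 d = 20,282 Wh = 20.28 kWh
television: 95.92 W × 4.12 h × 31 d = 12,251 Wh = 12.25 kWh
Total energy = 75 + 576.3 + 20.28 + 12.25 = 683.8 kWh
Cost = 683.8 kWh × €0.317 = €216.77

€216.77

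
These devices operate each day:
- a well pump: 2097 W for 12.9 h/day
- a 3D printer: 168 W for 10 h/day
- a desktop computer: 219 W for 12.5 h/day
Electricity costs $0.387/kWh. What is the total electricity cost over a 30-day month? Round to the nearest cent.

well pump: 2097 W × 12.9 h × 30 d = 811,539 Wh = 811.5 kWh
3D printer: 168 W × 10 h × 30 d = 50,400 Wh = 50.4 kWh
desktop computer: 219 W × 12.5 h × 30 d = 82,125 Wh = 82.12 kWh
Total energy = 811.5 + 50.4 + 82.12 = 944.1 kWh
Cost = 944.1 kWh × $0.387 = $365.35

$365.35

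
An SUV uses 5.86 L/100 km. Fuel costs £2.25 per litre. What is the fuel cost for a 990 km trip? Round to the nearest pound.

Fuel = 5.86 L/100 km × 990 km / 100 = 58.01 L
Cost = 58.01 L × £2.25/L = £130.53 ≈ £131

£131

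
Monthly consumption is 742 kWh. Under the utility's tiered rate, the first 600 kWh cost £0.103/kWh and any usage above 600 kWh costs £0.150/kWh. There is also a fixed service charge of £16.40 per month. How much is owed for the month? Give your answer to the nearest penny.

First 600 kWh × £0.103 = £61.80
Remaining 142 kWh × £0.150 = £21.30
Energy charge = £83.10; + service £16.40 = £99.50

£99.50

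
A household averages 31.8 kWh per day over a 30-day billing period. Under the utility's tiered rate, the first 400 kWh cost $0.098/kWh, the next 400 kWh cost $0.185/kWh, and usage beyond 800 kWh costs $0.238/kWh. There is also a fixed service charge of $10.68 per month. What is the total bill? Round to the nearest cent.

$160.53

Usage = 31.8 kWh/day × 30 days = 954 kWh
First 400 kWh × $0.098 = $39.20
Next 400 kWh × $0.185 = $74.00
Remaining 154 kWh × $0.238 = $36.65
Energy charge = $149.85; + service $10.68 = $160.53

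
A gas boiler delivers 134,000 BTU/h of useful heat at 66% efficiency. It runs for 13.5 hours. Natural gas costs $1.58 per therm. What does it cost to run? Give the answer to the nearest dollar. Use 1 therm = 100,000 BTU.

Heat delivered = 134,000 BTU/h × 13.5 h = 1,809,000 BTU
Gas input = 1,809,000 / 0.66 = 2,740,909 BTU
= 2,740,909 / 100,000 = 27.41 therm
Cost = 27.41 × $1.58/therm = $43.31 ≈ $43

$43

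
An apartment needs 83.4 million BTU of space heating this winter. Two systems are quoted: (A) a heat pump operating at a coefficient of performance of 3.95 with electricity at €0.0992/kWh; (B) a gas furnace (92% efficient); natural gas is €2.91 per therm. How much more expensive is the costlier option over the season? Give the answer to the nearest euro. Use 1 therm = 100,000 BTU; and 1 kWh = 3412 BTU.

Heat load = 83.4 × 10⁶ BTU = 83,400,000 BTU
Gas: input = 83,400,000 / 0.92 = 90,652,174 BTU = 906.5 therm → 906.5 × €2.91 = €2,637.98
Heat pump: 83,400,000 BTU / 3412 = 24,440 kWh heat; / 3.95 = 6,188 kWh in → × €0.0992 = €613.86
Difference = |€2,637.98 − €613.86| = €2,024.12 ≈ €2024

€2024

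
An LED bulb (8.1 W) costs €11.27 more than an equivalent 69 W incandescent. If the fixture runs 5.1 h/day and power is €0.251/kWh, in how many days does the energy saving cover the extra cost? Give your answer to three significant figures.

145 days

Power saved = 69 − 8.1 = 60.9 W
Daily energy saved = 60.9 W × 5.1 h = 310.6 Wh = 0.31059 kWh
Daily savings = 0.31059 × €0.251 = €0.0780
Payback = €11.27 / €0.0780 per day = 144.6 days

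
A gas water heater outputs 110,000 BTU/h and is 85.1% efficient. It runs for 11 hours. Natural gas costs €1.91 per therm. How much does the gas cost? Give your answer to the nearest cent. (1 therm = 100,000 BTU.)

Heat delivered = 110,000 BTU/h × 11 h = 1,210,000 BTU
Gas input = 1,210,000 / 0.851 = 1,421,857 BTU
= 1,421,857 / 100,000 = 14.22 therm
Cost = 14.22 × €1.91/therm = €27.16

€27.16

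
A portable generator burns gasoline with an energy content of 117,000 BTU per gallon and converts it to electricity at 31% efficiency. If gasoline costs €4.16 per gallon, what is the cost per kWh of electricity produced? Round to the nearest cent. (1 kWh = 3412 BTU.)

Electrical output per gallon = 117,000 BTU × 0.31 / 3412 BTU/kWh = 10.63 kWh
Cost per kWh = €4.16 / 10.63 kWh = €0.391

€0.39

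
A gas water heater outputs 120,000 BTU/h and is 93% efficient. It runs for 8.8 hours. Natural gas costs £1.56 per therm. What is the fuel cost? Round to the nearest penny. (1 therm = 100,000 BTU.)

Heat delivered = 120,000 BTU/h × 8.8 h = 1,056,000 BTU
Gas input = 1,056,000 / 0.93 = 1,135,484 BTU
= 1,135,484 / 100,000 = 11.35 therm
Cost = 11.35 × £1.56/therm = £17.71

£17.71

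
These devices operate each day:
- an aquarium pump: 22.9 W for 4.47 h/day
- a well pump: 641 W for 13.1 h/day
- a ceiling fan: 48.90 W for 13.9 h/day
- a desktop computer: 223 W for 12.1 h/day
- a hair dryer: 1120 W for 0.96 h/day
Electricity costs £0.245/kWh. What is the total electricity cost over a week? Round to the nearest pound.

£22

aquarium pump: 22.9 W × 4.47 h × 7 d = 717 Wh = 0.7165 kWh
well pump: 641 W × 13.1 h × 7 d = 58,780 Wh = 58.78 kWh
ceiling fan: 48.90 W × 13.9 h × 7 d = 4,758 Wh = 4.758 kWh
desktop computer: 223 W × 12.1 h × 7 d = 18,888 Wh = 18.89 kWh
hair dryer: 1120 W × 0.96 h × 7 d = 7,526 Wh = 7.526 kWh
Total energy = 0.7165 + 58.78 + 4.758 + 18.89 + 7.526 = 90.67 kWh
Cost = 90.67 kWh × £0.245 = £22.21 ≈ £22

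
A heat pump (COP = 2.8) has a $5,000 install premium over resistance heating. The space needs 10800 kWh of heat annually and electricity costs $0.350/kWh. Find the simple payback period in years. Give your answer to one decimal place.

Resistance: 10800 kWh × $0.350 = $3,780.00/yr
Heat pump: 10800 / 2.8 = 3857 kWh in → × $0.350 = $1,350.00/yr
Annual savings = $2,430.00
Payback = $5,000 / $2,430.00 = 2.06 years

2.1 years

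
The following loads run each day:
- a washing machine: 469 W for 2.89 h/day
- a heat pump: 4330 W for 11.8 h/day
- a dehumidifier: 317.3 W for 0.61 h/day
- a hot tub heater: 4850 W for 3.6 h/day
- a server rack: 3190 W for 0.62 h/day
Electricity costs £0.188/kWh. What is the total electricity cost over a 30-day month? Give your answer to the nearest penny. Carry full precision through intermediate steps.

£406.54

washing machine: 469 W × 2.89 h × 30 d = 40,662 Wh = 40.66 kWh
heat pump: 4330 W × 11.8 h × 30 d = 1,532,820 Wh = 1,533 kWh
dehumidifier: 317.3 W × 0.61 h × 30 d = 5,807 Wh = 5.807 kWh
hot tub heater: 4850 W × 3.6 h × 30 d = 523,800 Wh = 523.8 kWh
server rack: 3190 W × 0.62 h × 30 d = 59,334 Wh = 59.33 kWh
Total energy = 40.66 + 1,533 + 5.807 + 523.8 + 59.33 = 2,162 kWh
Cost = 2,162 kWh × £0.188 = £406.54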